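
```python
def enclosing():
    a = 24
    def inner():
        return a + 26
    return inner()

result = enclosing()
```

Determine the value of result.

Step 1: enclosing() defines a = 24.
Step 2: inner() reads a = 24 from enclosing scope, returns 24 + 26 = 50.
Step 3: result = 50

The answer is 50.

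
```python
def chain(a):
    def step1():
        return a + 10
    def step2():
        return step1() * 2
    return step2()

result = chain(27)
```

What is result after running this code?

Step 1: chain(27) captures a = 27.
Step 2: step2() calls step1() which returns 27 + 10 = 37.
Step 3: step2() returns 37 * 2 = 74

The answer is 74.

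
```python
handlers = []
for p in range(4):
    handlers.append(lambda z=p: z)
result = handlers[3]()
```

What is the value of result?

Step 1: Default argument z=p captures p's value at each iteration.
Step 2: handlers[3] captured z = 3 when p was 3.
Step 3: result = 3

The answer is 3.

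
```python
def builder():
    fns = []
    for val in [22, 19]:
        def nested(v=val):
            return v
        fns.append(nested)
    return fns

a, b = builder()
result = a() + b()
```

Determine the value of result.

Step 1: Default argument v=val captures val at each iteration.
Step 2: a() returns 22 (captured at first iteration), b() returns 19 (captured at second).
Step 3: result = 22 + 19 = 41

The answer is 41.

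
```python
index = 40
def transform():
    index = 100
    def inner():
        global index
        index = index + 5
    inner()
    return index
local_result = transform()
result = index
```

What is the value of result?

Step 1: Global index = 40. transform() creates local index = 100.
Step 2: inner() declares global index and adds 5: global index = 40 + 5 = 45.
Step 3: transform() returns its local index = 100 (unaffected by inner).
Step 4: result = global index = 45

The answer is 45.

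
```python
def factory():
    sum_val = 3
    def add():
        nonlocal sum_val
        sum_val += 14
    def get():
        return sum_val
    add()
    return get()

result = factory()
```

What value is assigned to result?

Step 1: sum_val = 3. add() modifies it via nonlocal, get() reads it.
Step 2: add() makes sum_val = 3 + 14 = 17.
Step 3: get() returns 17. result = 17

The answer is 17.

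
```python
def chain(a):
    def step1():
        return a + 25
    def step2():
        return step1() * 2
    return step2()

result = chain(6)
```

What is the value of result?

Step 1: chain(6) captures a = 6.
Step 2: step2() calls step1() which returns 6 + 25 = 31.
Step 3: step2() returns 31 * 2 = 62

The answer is 62.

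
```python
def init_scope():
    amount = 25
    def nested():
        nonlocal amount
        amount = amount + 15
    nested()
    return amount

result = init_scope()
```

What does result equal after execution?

Step 1: init_scope() sets amount = 25.
Step 2: nested() uses nonlocal to modify amount in init_scope's scope: amount = 25 + 15 = 40.
Step 3: init_scope() returns the modified amount = 40

The answer is 40.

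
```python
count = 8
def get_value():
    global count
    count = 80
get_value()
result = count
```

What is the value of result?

Step 1: count = 8 globally.
Step 2: get_value() declares global count and sets it to 80.
Step 3: After get_value(), global count = 80. result = 80

The answer is 80.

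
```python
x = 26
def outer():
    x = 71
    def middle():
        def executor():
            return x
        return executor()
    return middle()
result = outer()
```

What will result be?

Step 1: outer() defines x = 71. middle() and executor() have no local x.
Step 2: executor() checks local (none), enclosing middle() (none), enclosing outer() and finds x = 71.
Step 3: result = 71

The answer is 71.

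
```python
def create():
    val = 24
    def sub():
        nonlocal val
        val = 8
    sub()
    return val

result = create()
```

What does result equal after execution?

Step 1: create() sets val = 24.
Step 2: sub() uses nonlocal to reassign val = 8.
Step 3: result = 8

The answer is 8.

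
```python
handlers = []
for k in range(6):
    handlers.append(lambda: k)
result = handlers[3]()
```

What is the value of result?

Step 1: The loop creates 6 lambdas, all referencing the same variable k.
Step 2: After the loop, k = 5 (final value).
Step 3: handlers[3]() looks up k at call time and finds 5. This is the late binding gotcha. result = 5

The answer is 5.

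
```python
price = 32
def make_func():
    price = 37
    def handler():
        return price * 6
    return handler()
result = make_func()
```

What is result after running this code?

Step 1: make_func() shadows global price with price = 37.
Step 2: handler() finds price = 37 in enclosing scope, computes 37 * 6 = 222.
Step 3: result = 222

The answer is 222.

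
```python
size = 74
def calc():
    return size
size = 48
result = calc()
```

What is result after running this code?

Step 1: size is first set to 74, then reassigned to 48.
Step 2: calc() is called after the reassignment, so it looks up the current global size = 48.
Step 3: result = 48

The answer is 48.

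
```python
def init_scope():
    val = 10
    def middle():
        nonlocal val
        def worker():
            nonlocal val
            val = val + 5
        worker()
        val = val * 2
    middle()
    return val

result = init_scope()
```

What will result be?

Step 1: val = 10.
Step 2: worker() adds 5: val = 10 + 5 = 15.
Step 3: middle() doubles: val = 15 * 2 = 30.
Step 4: result = 30

The answer is 30.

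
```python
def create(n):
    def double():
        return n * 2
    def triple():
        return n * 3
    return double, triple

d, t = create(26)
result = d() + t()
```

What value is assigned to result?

Step 1: Both closures capture the same n = 26.
Step 2: d() = 26 * 2 = 52, t() = 26 * 3 = 78.
Step 3: result = 52 + 78 = 130

The answer is 130.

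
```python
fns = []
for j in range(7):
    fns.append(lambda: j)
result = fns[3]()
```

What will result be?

Step 1: The loop creates 7 lambdas, all referencing the same variable j.
Step 2: After the loop, j = 6 (final value).
Step 3: fns[3]() looks up j at call time and finds 6. This is the late binding gotcha. result = 6

The answer is 6.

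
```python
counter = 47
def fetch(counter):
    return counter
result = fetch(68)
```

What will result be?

Step 1: Global counter = 47.
Step 2: fetch(68) takes parameter counter = 68, which shadows the global.
Step 3: result = 68

The answer is 68.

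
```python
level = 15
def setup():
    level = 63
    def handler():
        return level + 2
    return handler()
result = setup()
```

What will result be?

Step 1: setup() shadows global level with level = 63.
Step 2: handler() finds level = 63 in enclosing scope, computes 63 + 2 = 65.
Step 3: result = 65

The answer is 65.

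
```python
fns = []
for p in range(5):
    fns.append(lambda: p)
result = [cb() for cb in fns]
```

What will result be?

Step 1: All 5 lambdas share the same variable p.
Step 2: After the loop, p = 4.
Step 3: Each call returns 4. result = [4, 4, 4, 4, 4]

The answer is [4, 4, 4, 4, 4].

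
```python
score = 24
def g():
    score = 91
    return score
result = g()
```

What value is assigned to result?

Step 1: Global score = 24.
Step 2: g() creates local score = 91, shadowing the global.
Step 3: Returns local score = 91. result = 91

The answer is 91.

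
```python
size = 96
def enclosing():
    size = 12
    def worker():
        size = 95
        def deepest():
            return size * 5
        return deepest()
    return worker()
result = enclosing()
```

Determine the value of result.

Step 1: deepest() looks up size through LEGB: not local, finds size = 95 in enclosing worker().
Step 2: Returns 95 * 5 = 475.
Step 3: result = 475

The answer is 475.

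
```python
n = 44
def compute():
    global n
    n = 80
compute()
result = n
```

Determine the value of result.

Step 1: n = 44 globally.
Step 2: compute() declares global n and sets it to 80.
Step 3: After compute(), global n = 80. result = 80

The answer is 80.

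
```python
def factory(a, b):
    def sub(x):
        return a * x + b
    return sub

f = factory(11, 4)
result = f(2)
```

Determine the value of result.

Step 1: factory(11, 4) captures a = 11, b = 4.
Step 2: f(2) computes 11 * 2 + 4 = 26.
Step 3: result = 26

The answer is 26.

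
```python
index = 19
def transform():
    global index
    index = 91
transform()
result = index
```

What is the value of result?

Step 1: index = 19 globally.
Step 2: transform() declares global index and sets it to 91.
Step 3: After transform(), global index = 91. result = 91

The answer is 91.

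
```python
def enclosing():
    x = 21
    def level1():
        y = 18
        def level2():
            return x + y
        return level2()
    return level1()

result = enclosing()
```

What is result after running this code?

Step 1: x = 21 in enclosing. y = 18 in level1.
Step 2: level2() reads x = 21 and y = 18 from enclosing scopes.
Step 3: result = 21 + 18 = 39

The answer is 39.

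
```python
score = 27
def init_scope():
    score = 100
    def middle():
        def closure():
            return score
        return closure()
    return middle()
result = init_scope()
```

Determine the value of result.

Step 1: init_scope() defines score = 100. middle() and closure() have no local score.
Step 2: closure() checks local (none), enclosing middle() (none), enclosing init_scope() and finds score = 100.
Step 3: result = 100

The answer is 100.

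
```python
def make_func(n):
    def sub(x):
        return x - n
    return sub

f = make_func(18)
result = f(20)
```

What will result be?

Step 1: make_func(18) creates a closure capturing n = 18.
Step 2: f(20) computes 20 - 18 = 2.
Step 3: result = 2

The answer is 2.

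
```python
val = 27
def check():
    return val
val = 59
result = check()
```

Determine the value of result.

Step 1: val is first set to 27, then reassigned to 59.
Step 2: check() is called after the reassignment, so it looks up the current global val = 59.
Step 3: result = 59

The answer is 59.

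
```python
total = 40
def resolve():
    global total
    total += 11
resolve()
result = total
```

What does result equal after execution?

Step 1: total = 40 globally.
Step 2: resolve() modifies global total: total += 11 = 51.
Step 3: result = 51

The answer is 51.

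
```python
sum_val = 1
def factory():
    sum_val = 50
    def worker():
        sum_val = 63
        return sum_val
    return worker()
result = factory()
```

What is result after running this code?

Step 1: Three scopes define sum_val: global (1), factory (50), worker (63).
Step 2: worker() has its own local sum_val = 63, which shadows both enclosing and global.
Step 3: result = 63 (local wins in LEGB)

The answer is 63.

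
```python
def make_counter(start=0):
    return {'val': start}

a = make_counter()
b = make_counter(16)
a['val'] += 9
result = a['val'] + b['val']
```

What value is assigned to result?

Step 1: make_counter() returns a new dict each call (immutable default 0).
Step 2: a = {'val': 0}, b = {'val': 16}.
Step 3: a['val'] += 9 = 9. result = 9 + 16 = 25

The answer is 25.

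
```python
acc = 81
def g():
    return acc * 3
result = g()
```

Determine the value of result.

Step 1: acc = 81 is defined globally.
Step 2: g() looks up acc from global scope = 81, then computes 81 * 3 = 243.
Step 3: result = 243

The answer is 243.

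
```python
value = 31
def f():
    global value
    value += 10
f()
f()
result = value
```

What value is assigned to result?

Step 1: value = 31.
Step 2: First f(): value = 31 + 10 = 41.
Step 3: Second f(): value = 41 + 10 = 51. result = 51

The answer is 51.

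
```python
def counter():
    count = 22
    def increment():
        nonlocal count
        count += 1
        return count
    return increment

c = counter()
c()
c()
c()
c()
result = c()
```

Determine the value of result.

Step 1: counter() creates closure with count = 22.
Step 2: Each c() call increments count via nonlocal. After 5 calls: 22 + 5 = 27.
Step 3: result = 27

The answer is 27.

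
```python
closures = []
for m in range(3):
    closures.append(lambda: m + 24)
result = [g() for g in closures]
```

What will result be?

Step 1: All lambdas capture m by reference. After the loop, m = 2.
Step 2: Each call returns 2 + 24 = 26.
Step 3: result = [26, 26, 26]

The answer is [26, 26, 26].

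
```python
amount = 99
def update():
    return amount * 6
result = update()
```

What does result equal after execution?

Step 1: amount = 99 is defined globally.
Step 2: update() looks up amount from global scope = 99, then computes 99 * 6 = 594.
Step 3: result = 594

The answer is 594.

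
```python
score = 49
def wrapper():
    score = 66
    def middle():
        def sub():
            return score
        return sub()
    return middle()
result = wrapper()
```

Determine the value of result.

Step 1: wrapper() defines score = 66. middle() and sub() have no local score.
Step 2: sub() checks local (none), enclosing middle() (none), enclosing wrapper() and finds score = 66.
Step 3: result = 66

The answer is 66.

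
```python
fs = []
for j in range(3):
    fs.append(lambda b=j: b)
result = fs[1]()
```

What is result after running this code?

Step 1: Default argument b=j captures j's value at each iteration.
Step 2: fs[1] captured b = 1 when j was 1.
Step 3: result = 1

The answer is 1.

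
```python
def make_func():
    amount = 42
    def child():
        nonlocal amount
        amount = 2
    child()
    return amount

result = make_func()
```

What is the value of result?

Step 1: make_func() sets amount = 42.
Step 2: child() uses nonlocal to reassign amount = 2.
Step 3: result = 2

The answer is 2.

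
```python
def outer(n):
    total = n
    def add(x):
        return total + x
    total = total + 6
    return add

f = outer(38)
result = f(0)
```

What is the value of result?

Step 1: outer(38) sets total = 38, then total = 38 + 6 = 44.
Step 2: Closures capture by reference, so add sees total = 44.
Step 3: f(0) returns 44 + 0 = 44

The answer is 44.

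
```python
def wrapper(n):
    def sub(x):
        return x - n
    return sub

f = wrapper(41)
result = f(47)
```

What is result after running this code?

Step 1: wrapper(41) creates a closure capturing n = 41.
Step 2: f(47) computes 47 - 41 = 6.
Step 3: result = 6

The answer is 6.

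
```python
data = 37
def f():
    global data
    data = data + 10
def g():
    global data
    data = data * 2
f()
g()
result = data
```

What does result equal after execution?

Step 1: data = 37.
Step 2: f() adds 10: data = 37 + 10 = 47.
Step 3: g() doubles: data = 47 * 2 = 94.
Step 4: result = 94

The answer is 94.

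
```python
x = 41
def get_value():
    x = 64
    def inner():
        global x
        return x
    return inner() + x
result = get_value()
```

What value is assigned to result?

Step 1: Global x = 41. get_value() shadows with local x = 64.
Step 2: inner() uses global keyword, so inner() returns global x = 41.
Step 3: get_value() returns 41 + 64 = 105

The answer is 105.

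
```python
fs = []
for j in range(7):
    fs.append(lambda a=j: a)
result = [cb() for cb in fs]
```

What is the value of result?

Step 1: Default arg a=j captures j at each iteration.
Step 2: Each lambda has its own default: 0, 1, ..., 6.
Step 3: result = [0, 1, 2, 3, 4, 5, 6]

The answer is [0, 1, 2, 3, 4, 5, 6].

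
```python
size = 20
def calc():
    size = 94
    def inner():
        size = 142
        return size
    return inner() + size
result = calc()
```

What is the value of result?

Step 1: calc() has local size = 94. inner() has local size = 142.
Step 2: inner() returns its local size = 142.
Step 3: calc() returns 142 + its own size (94) = 236

The answer is 236.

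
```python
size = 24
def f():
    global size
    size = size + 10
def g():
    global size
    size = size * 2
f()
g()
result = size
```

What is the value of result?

Step 1: size = 24.
Step 2: f() adds 10: size = 24 + 10 = 34.
Step 3: g() doubles: size = 34 * 2 = 68.
Step 4: result = 68

The answer is 68.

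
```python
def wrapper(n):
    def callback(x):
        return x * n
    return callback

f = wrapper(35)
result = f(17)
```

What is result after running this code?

Step 1: wrapper(35) creates a closure capturing n = 35.
Step 2: f(17) computes 17 * 35 = 595.
Step 3: result = 595

The answer is 595.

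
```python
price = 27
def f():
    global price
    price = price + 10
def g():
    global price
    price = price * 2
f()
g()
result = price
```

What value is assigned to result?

Step 1: price = 27.
Step 2: f() adds 10: price = 27 + 10 = 37.
Step 3: g() doubles: price = 37 * 2 = 74.
Step 4: result = 74

The answer is 74.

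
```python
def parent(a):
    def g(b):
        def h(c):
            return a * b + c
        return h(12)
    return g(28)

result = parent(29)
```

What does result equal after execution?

Step 1: a = 29, b = 28, c = 12.
Step 2: h() computes a * b + c = 29 * 28 + 12 = 824.
Step 3: result = 824

The answer is 824.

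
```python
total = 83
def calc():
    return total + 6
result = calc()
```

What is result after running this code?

Step 1: total = 83 is defined globally.
Step 2: calc() looks up total from global scope = 83, then computes 83 + 6 = 89.
Step 3: result = 89

The answer is 89.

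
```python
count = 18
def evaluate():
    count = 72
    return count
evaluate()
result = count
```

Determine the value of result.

Step 1: Global count = 18.
Step 2: evaluate() creates local count = 72 (shadow, not modification).
Step 3: After evaluate() returns, global count is unchanged. result = 18

The answer is 18.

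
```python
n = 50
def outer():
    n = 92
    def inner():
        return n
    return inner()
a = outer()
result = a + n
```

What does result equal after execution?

Step 1: outer() has local n = 92. inner() reads from enclosing.
Step 2: outer() returns 92. Global n = 50 unchanged.
Step 3: result = 92 + 50 = 142

The answer is 142.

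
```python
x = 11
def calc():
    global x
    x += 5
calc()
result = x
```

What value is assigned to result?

Step 1: x = 11 globally.
Step 2: calc() modifies global x: x += 5 = 16.
Step 3: result = 16

The answer is 16.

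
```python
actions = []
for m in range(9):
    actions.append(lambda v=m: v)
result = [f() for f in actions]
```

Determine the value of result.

Step 1: Default arg v=m captures m at each iteration.
Step 2: Each lambda has its own default: 0, 1, ..., 8.
Step 3: result = [0, 1, 2, 3, 4, 5, 6, 7, 8]

The answer is [0, 1, 2, 3, 4, 5, 6, 7, 8].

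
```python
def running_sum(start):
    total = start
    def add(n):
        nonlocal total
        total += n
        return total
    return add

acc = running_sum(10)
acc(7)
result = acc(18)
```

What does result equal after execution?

Step 1: running_sum(10) creates closure with total = 10.
Step 2: First acc(7): total = 10 + 7 = 17.
Step 3: Second acc(18): total = 17 + 18 = 35. result = 35

The answer is 35.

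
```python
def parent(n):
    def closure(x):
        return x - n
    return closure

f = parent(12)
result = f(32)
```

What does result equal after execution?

Step 1: parent(12) creates a closure capturing n = 12.
Step 2: f(32) computes 32 - 12 = 20.
Step 3: result = 20

The answer is 20.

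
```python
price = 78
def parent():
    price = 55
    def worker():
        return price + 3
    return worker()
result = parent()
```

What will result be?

Step 1: parent() shadows global price with price = 55.
Step 2: worker() finds price = 55 in enclosing scope, computes 55 + 3 = 58.
Step 3: result = 58

The answer is 58.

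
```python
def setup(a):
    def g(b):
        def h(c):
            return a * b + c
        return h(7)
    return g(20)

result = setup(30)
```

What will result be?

Step 1: a = 30, b = 20, c = 7.
Step 2: h() computes a * b + c = 30 * 20 + 7 = 607.
Step 3: result = 607

The answer is 607.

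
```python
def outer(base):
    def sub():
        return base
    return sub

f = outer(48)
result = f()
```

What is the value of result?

Step 1: outer(48) creates closure capturing base = 48.
Step 2: f() returns the captured base = 48.
Step 3: result = 48

The answer is 48.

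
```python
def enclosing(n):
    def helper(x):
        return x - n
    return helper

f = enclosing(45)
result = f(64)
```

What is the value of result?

Step 1: enclosing(45) creates a closure capturing n = 45.
Step 2: f(64) computes 64 - 45 = 19.
Step 3: result = 19

The answer is 19.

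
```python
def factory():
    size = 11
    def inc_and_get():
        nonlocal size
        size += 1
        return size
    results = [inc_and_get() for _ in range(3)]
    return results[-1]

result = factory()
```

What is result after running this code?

Step 1: size = 11.
Step 2: Three calls to inc_and_get(), each adding 1.
Step 3: Last value = 11 + 1 * 3 = 14

The answer is 14.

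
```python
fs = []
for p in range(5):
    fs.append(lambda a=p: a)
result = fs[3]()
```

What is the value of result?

Step 1: Default argument a=p captures p's value at each iteration.
Step 2: fs[3] captured a = 3 when p was 3.
Step 3: result = 3

The answer is 3.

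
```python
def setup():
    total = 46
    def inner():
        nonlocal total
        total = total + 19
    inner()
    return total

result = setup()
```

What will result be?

Step 1: setup() sets total = 46.
Step 2: inner() uses nonlocal to modify total in setup's scope: total = 46 + 19 = 65.
Step 3: setup() returns the modified total = 65

The answer is 65.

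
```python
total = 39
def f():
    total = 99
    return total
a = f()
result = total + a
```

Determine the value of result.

Step 1: Global total = 39. f() returns local total = 99.
Step 2: a = 99. Global total still = 39.
Step 3: result = 39 + 99 = 138

The answer is 138.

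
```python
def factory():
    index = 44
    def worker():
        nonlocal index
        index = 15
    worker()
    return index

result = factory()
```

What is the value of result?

Step 1: factory() sets index = 44.
Step 2: worker() uses nonlocal to reassign index = 15.
Step 3: result = 15

The answer is 15.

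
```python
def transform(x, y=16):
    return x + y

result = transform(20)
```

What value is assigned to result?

Step 1: transform(20) uses default y = 16.
Step 2: Returns 20 + 16 = 36.
Step 3: result = 36

The answer is 36.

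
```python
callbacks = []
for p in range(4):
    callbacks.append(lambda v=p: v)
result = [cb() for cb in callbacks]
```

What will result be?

Step 1: Default arg v=p captures p at each iteration.
Step 2: Each lambda has its own default: 0, 1, ..., 3.
Step 3: result = [0, 1, 2, 3]

The answer is [0, 1, 2, 3].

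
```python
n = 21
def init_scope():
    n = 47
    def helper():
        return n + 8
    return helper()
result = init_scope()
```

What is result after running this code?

Step 1: init_scope() shadows global n with n = 47.
Step 2: helper() finds n = 47 in enclosing scope, computes 47 + 8 = 55.
Step 3: result = 55

The answer is 55.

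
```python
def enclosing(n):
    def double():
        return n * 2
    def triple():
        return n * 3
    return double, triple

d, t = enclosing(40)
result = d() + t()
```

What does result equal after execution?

Step 1: Both closures capture the same n = 40.
Step 2: d() = 40 * 2 = 80, t() = 40 * 3 = 120.
Step 3: result = 80 + 120 = 200

The answer is 200.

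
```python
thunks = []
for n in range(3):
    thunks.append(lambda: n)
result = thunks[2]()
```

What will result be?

Step 1: The loop creates 3 lambdas, all referencing the same variable n.
Step 2: After the loop, n = 2 (final value).
Step 3: thunks[2]() looks up n at call time and finds 2. This is the late binding gotcha. result = 2

The answer is 2.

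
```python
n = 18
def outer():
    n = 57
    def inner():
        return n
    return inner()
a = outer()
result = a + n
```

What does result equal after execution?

Step 1: outer() has local n = 57. inner() reads from enclosing.
Step 2: outer() returns 57. Global n = 18 unchanged.
Step 3: result = 57 + 18 = 75

The answer is 75.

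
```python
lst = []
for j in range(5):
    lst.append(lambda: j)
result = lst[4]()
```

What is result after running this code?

Step 1: The loop creates 5 lambdas, all referencing the same variable j.
Step 2: After the loop, j = 4 (final value).
Step 3: lst[4]() looks up j at call time and finds 4. This is the late binding gotcha. result = 4

The answer is 4.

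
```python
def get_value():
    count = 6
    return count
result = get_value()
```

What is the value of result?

Step 1: get_value() defines count = 6 in its local scope.
Step 2: return count finds the local variable count = 6.
Step 3: result = 6

The answer is 6.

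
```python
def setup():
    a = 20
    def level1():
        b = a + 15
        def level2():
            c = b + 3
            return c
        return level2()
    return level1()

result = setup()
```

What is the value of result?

Step 1: a = 20. b = a + 15 = 35.
Step 2: c = b + 3 = 35 + 3 = 38.
Step 3: result = 38

The answer is 38.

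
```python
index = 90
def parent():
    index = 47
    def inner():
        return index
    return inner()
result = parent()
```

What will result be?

Step 1: index = 90 globally, but parent() defines index = 47 locally.
Step 2: inner() looks up index. Not in local scope, so checks enclosing scope (parent) and finds index = 47.
Step 3: result = 47

The answer is 47.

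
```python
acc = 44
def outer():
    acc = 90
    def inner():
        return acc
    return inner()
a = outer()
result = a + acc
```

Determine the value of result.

Step 1: outer() has local acc = 90. inner() reads from enclosing.
Step 2: outer() returns 90. Global acc = 44 unchanged.
Step 3: result = 90 + 44 = 134

The answer is 134.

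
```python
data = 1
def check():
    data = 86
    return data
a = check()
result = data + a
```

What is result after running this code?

Step 1: Global data = 1. check() returns local data = 86.
Step 2: a = 86. Global data still = 1.
Step 3: result = 1 + 86 = 87

The answer is 87.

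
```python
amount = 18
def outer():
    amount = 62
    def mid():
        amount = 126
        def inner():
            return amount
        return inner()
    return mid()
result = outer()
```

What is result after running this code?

Step 1: Three levels of shadowing: global 18, outer 62, mid 126.
Step 2: inner() finds amount = 126 in enclosing mid() scope.
Step 3: result = 126

The answer is 126.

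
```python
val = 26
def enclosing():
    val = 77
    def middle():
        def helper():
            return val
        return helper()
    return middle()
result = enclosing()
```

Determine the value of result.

Step 1: enclosing() defines val = 77. middle() and helper() have no local val.
Step 2: helper() checks local (none), enclosing middle() (none), enclosing enclosing() and finds val = 77.
Step 3: result = 77

The answer is 77.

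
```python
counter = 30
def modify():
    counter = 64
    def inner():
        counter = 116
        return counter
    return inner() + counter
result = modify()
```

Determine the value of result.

Step 1: modify() has local counter = 64. inner() has local counter = 116.
Step 2: inner() returns its local counter = 116.
Step 3: modify() returns 116 + its own counter (64) = 180

The answer is 180.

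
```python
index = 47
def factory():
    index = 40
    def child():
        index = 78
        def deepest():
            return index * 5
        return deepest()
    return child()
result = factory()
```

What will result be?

Step 1: deepest() looks up index through LEGB: not local, finds index = 78 in enclosing child().
Step 2: Returns 78 * 5 = 390.
Step 3: result = 390

The answer is 390.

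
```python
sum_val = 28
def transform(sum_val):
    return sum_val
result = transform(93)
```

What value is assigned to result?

Step 1: Global sum_val = 28.
Step 2: transform(93) takes parameter sum_val = 93, which shadows the global.
Step 3: result = 93

The answer is 93.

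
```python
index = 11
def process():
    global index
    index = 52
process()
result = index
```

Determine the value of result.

Step 1: index = 11 globally.
Step 2: process() declares global index and sets it to 52.
Step 3: After process(), global index = 52. result = 52

The answer is 52.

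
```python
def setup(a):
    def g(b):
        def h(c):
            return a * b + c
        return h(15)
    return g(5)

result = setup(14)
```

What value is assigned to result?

Step 1: a = 14, b = 5, c = 15.
Step 2: h() computes a * b + c = 14 * 5 + 15 = 85.
Step 3: result = 85

The answer is 85.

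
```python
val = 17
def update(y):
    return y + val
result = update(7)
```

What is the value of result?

Step 1: val = 17 is defined globally.
Step 2: update(7) uses parameter y = 7 and looks up val from global scope = 17.
Step 3: result = 7 + 17 = 24

The answer is 24.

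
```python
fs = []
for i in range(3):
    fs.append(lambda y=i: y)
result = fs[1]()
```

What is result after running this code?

Step 1: Default argument y=i captures i's value at each iteration.
Step 2: fs[1] captured y = 1 when i was 1.
Step 3: result = 1

The answer is 1.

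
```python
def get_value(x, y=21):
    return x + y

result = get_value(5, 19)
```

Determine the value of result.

Step 1: get_value(5, 19) overrides default y with 19.
Step 2: Returns 5 + 19 = 24.
Step 3: result = 24

The answer is 24.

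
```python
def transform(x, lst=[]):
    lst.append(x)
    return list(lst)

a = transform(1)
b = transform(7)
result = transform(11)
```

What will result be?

Step 1: Default list is shared. list() creates copies for return values.
Step 2: Internal list grows: [1] -> [1, 7] -> [1, 7, 11].
Step 3: result = [1, 7, 11]

The answer is [1, 7, 11].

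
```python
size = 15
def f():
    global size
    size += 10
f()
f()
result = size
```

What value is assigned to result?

Step 1: size = 15.
Step 2: First f(): size = 15 + 10 = 25.
Step 3: Second f(): size = 25 + 10 = 35. result = 35

The answer is 35.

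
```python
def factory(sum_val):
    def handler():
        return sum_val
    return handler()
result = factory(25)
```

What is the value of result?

Step 1: factory(25) binds parameter sum_val = 25.
Step 2: handler() looks up sum_val in enclosing scope and finds the parameter sum_val = 25.
Step 3: result = 25

The answer is 25.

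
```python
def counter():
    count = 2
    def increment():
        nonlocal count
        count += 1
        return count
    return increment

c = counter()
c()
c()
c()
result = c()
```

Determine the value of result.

Step 1: counter() creates closure with count = 2.
Step 2: Each c() call increments count via nonlocal. After 4 calls: 2 + 4 = 6.
Step 3: result = 6

The answer is 6.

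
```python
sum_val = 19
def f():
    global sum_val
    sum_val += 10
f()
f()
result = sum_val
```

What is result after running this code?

Step 1: sum_val = 19.
Step 2: First f(): sum_val = 19 + 10 = 29.
Step 3: Second f(): sum_val = 29 + 10 = 39. result = 39

The answer is 39.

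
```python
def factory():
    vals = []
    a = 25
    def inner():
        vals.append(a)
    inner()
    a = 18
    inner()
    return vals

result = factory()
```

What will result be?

Step 1: a = 25. inner() appends current a to vals.
Step 2: First inner(): appends 25. Then a = 18.
Step 3: Second inner(): appends 18 (closure sees updated a). result = [25, 18]

The answer is [25, 18].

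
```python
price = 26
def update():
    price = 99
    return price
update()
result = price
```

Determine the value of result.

Step 1: Global price = 26.
Step 2: update() creates local price = 99 (shadow, not modification).
Step 3: After update() returns, global price is unchanged. result = 26

The answer is 26.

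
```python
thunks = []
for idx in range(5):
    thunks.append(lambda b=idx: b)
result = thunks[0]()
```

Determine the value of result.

Step 1: Default argument b=idx captures idx's value at each iteration.
Step 2: thunks[0] captured b = 0 when idx was 0.
Step 3: result = 0

The answer is 0.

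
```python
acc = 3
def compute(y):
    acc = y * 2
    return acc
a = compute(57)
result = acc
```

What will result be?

Step 1: Global acc = 3.
Step 2: compute(57) creates local acc = 57 * 2 = 114.
Step 3: Global acc unchanged because no global keyword. result = 3

The answer is 3.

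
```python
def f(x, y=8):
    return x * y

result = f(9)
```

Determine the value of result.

Step 1: f(9) uses default y = 8.
Step 2: Returns 9 * 8 = 72.
Step 3: result = 72

The answer is 72.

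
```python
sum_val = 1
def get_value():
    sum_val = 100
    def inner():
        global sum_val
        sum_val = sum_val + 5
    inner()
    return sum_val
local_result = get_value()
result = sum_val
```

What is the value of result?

Step 1: Global sum_val = 1. get_value() creates local sum_val = 100.
Step 2: inner() declares global sum_val and adds 5: global sum_val = 1 + 5 = 6.
Step 3: get_value() returns its local sum_val = 100 (unaffected by inner).
Step 4: result = global sum_val = 6

The answer is 6.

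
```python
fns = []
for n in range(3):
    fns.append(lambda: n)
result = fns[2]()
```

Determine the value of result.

Step 1: The loop creates 3 lambdas, all referencing the same variable n.
Step 2: After the loop, n = 2 (final value).
Step 3: fns[2]() looks up n at call time and finds 2. This is the late binding gotcha. result = 2

The answer is 2.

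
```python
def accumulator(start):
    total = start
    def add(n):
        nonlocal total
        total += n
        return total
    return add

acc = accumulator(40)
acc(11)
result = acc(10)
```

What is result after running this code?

Step 1: accumulator(40) creates closure with total = 40.
Step 2: First acc(11): total = 40 + 11 = 51.
Step 3: Second acc(10): total = 51 + 10 = 61. result = 61

The answer is 61.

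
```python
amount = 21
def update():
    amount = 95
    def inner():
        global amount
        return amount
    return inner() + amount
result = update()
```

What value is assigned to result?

Step 1: Global amount = 21. update() shadows with local amount = 95.
Step 2: inner() uses global keyword, so inner() returns global amount = 21.
Step 3: update() returns 21 + 95 = 116

The answer is 116.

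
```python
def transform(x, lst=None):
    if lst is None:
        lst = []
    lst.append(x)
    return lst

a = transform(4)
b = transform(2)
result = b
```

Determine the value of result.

Step 1: None default with guard creates a NEW list each call.
Step 2: a = [4] (fresh list). b = [2] (another fresh list).
Step 3: result = [2] (this is the fix for mutable default)

The answer is [2].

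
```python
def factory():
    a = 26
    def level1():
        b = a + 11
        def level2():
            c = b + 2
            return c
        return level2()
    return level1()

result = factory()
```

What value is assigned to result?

Step 1: a = 26. b = a + 11 = 37.
Step 2: c = b + 2 = 37 + 2 = 39.
Step 3: result = 39

The answer is 39.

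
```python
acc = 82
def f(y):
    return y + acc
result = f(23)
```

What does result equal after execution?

Step 1: acc = 82 is defined globally.
Step 2: f(23) uses parameter y = 23 and looks up acc from global scope = 82.
Step 3: result = 23 + 82 = 105

The answer is 105.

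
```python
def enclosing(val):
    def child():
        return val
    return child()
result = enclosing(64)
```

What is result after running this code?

Step 1: enclosing(64) binds parameter val = 64.
Step 2: child() looks up val in enclosing scope and finds the parameter val = 64.
Step 3: result = 64

The answer is 64.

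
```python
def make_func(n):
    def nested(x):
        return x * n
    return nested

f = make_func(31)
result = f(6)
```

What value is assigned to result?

Step 1: make_func(31) creates a closure capturing n = 31.
Step 2: f(6) computes 6 * 31 = 186.
Step 3: result = 186

The answer is 186.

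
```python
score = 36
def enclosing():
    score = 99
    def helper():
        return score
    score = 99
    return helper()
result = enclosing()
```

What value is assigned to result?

Step 1: enclosing() sets score = 99, then later score = 99.
Step 2: helper() is called after score is reassigned to 99. Closures capture variables by reference, not by value.
Step 3: result = 99

The answer is 99.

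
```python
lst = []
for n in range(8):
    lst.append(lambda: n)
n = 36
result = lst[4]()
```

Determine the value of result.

Step 1: Lambdas capture the variable n by reference, not by value.
Step 2: After the loop, n is reassigned to 36.
Step 3: lst[4]() looks up the current n = 36. result = 36

The answer is 36.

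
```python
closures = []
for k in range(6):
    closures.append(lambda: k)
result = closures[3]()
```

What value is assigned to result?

Step 1: The loop creates 6 lambdas, all referencing the same variable k.
Step 2: After the loop, k = 5 (final value).
Step 3: closures[3]() looks up k at call time and finds 5. This is the late binding gotcha. result = 5

The answer is 5.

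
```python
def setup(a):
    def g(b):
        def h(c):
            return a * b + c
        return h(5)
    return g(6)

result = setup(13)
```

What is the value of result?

Step 1: a = 13, b = 6, c = 5.
Step 2: h() computes a * b + c = 13 * 6 + 5 = 83.
Step 3: result = 83

The answer is 83.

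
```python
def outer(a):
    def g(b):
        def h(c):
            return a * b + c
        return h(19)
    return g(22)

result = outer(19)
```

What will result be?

Step 1: a = 19, b = 22, c = 19.
Step 2: h() computes a * b + c = 19 * 22 + 19 = 437.
Step 3: result = 437

The answer is 437.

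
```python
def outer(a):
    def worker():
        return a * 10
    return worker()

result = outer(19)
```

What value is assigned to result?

Step 1: outer(19) binds parameter a = 19.
Step 2: worker() accesses a = 19 from enclosing scope.
Step 3: result = 19 * 10 = 190

The answer is 190.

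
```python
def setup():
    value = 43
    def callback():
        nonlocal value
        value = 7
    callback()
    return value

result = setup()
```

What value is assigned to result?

Step 1: setup() sets value = 43.
Step 2: callback() uses nonlocal to reassign value = 7.
Step 3: result = 7

The answer is 7.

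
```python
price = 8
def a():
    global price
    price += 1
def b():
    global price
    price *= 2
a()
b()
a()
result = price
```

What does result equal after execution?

Step 1: price = 8.
Step 2: a(): price = 8 + 1 = 9.
Step 3: b(): price = 9 * 2 = 18.
Step 4: a(): price = 18 + 1 = 19

The answer is 19.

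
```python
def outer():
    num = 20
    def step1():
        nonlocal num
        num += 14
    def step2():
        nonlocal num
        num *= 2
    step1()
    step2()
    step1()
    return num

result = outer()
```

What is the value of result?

Step 1: num = 20.
Step 2: step1(): num = 20 + 14 = 34.
Step 3: step2(): num = 34 * 2 = 68.
Step 4: step1(): num = 68 + 14 = 82. result = 82

The answer is 82.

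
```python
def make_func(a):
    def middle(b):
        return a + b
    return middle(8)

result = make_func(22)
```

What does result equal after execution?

Step 1: make_func(22) passes a = 22.
Step 2: middle(8) has b = 8, reads a = 22 from enclosing.
Step 3: result = 22 + 8 = 30

The answer is 30.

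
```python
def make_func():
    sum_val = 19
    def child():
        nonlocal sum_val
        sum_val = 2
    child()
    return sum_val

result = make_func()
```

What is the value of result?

Step 1: make_func() sets sum_val = 19.
Step 2: child() uses nonlocal to reassign sum_val = 2.
Step 3: result = 2

The answer is 2.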